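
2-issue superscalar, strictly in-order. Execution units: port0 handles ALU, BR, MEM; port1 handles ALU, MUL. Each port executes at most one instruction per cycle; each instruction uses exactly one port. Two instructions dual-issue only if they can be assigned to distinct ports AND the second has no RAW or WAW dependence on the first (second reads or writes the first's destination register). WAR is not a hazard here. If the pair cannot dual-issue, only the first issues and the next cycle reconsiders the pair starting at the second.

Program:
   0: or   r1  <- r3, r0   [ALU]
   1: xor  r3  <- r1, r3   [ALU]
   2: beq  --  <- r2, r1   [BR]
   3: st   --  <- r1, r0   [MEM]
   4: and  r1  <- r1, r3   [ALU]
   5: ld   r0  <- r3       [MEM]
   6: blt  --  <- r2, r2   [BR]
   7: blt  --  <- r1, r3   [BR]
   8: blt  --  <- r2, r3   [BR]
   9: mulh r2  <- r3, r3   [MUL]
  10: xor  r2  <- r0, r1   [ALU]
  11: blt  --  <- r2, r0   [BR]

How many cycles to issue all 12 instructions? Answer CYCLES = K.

#0 head=0: or i0 RAW r1
#1 head=1: xor+beq i1,i2 2-wide
#2 head=3: st+and i3,i4 2-wide
#3 head=5: ld i5 no-port MEM/BR
#4 head=6: blt i6 no-port BR/BR
#5 head=7: blt i7 no-port BR/BR
#6 head=8: blt+mulh i8,i9 2-wide
#7 head=10: xor i10 RAW r2
#8 head=11: blt i11 tail

CYCLES = 9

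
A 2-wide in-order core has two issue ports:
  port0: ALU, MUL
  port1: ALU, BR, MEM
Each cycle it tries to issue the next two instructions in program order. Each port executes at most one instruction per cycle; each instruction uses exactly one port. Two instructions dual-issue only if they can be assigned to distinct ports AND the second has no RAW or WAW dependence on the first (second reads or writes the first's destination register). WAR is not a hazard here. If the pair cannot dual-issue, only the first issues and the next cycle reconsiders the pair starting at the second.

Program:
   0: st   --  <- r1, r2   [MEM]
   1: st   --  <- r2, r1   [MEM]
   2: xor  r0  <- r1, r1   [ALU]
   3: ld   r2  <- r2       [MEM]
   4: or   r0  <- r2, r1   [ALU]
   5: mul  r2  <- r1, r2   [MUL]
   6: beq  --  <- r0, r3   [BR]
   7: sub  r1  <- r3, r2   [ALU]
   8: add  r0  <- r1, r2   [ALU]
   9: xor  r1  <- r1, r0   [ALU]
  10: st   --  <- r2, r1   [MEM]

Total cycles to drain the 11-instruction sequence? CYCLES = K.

CYCLES = 8

0. st.MEM @i0  | no-port MEM/MEM
1. st.MEM/xor.ALU @i1/i2  | 2-wide
2. ld.MEM @i3  | RAW r2
3. or.ALU/mul.MUL @i4/i5  | 2-wide
4. beq.BR/sub.ALU @i6/i7  | 2-wide
5. add.ALU @i8  | RAW r0
6. xor.ALU @i9  | RAW r1
7. st.MEM @i10  | tail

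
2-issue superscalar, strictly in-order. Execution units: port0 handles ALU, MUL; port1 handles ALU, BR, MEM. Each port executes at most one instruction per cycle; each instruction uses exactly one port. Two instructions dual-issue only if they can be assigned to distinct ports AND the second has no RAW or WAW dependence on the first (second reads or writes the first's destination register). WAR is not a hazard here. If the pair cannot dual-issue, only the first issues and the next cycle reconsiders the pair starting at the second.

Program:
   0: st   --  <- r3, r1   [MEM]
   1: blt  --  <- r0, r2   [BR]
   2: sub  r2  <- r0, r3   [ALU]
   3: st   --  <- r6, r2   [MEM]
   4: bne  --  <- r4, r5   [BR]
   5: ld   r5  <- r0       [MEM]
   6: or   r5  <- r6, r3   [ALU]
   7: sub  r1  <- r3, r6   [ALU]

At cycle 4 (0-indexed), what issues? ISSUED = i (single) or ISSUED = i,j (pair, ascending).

ISSUED = 5

t=0 i0:st ; no-port MEM/BR
t=1 i1,i2:blt;sub ; 2-wide
t=2 i3:st ; no-port MEM/BR
t=3 i4:bne ; no-port BR/MEM
t=4 i5:ld ; WAW r5
t=5 i6,i7:or;sub ; 2-wide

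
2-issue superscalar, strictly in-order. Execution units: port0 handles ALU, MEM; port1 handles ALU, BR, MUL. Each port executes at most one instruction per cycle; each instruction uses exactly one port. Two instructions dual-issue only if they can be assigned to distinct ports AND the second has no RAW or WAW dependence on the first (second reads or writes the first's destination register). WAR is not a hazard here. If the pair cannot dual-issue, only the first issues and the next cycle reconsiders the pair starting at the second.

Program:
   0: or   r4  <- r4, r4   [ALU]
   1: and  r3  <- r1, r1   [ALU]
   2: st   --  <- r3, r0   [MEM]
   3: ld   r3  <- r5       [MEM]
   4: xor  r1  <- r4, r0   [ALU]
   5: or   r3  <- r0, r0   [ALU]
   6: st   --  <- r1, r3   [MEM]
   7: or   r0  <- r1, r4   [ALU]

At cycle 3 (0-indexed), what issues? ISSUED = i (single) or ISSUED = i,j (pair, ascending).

ISSUED = 5

c0: i0,i1 or/and  pair
c1: i2 st  no-port MEM/MEM
c2: i3,i4 ld/xor  pair
c3: i5 or  RAW r3
c4: i6,i7 st/or  pair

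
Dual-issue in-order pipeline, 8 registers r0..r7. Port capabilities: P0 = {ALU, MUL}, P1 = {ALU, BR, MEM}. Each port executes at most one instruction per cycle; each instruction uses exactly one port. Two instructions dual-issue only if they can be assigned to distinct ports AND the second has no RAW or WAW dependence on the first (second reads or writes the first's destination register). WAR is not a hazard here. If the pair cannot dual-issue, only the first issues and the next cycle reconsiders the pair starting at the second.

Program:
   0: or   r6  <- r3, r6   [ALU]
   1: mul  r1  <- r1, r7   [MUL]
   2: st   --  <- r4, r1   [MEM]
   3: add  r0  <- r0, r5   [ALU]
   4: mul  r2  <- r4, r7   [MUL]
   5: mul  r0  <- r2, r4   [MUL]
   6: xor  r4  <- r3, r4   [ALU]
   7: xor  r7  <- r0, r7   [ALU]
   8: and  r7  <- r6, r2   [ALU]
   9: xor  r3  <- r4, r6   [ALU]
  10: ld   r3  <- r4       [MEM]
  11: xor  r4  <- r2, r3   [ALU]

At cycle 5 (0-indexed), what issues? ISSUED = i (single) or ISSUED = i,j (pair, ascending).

ISSUED = 8,9

[0] i0,i1  or.ALU+mul.MUL  -- pair
[1] i2,i3  st.MEM+add.ALU  -- pair
[2] i4  mul.MUL  -- no-port MUL/MUL
[3] i5,i6  mul.MUL+xor.ALU  -- pair
[4] i7  xor.ALU  -- WAW r7
[5] i8,i9  and.ALU+xor.ALU  -- pair
[6] i10  ld.MEM  -- RAW r3
[7] i11  xor.ALU  -- tail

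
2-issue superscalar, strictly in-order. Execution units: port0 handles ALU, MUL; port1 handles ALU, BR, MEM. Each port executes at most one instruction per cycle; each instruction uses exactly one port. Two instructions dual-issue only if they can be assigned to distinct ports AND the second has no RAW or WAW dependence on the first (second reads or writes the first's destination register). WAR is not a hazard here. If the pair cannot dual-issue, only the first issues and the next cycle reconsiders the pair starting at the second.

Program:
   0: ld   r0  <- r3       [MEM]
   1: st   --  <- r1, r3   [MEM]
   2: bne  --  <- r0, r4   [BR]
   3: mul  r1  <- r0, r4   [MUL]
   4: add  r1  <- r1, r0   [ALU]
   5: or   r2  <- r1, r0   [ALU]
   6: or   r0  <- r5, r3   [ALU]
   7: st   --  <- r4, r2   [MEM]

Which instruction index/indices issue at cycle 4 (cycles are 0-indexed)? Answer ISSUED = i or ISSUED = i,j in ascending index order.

t=0 i0:ld ; no-port MEM/MEM
t=1 i1:st ; no-port MEM/BR
t=2 i2/i3:bne+mul ; dual
t=3 i4:add ; RAW r1
t=4 i5/i6:or+or ; dual
t=5 i7:st ; tail

ISSUED = 5,6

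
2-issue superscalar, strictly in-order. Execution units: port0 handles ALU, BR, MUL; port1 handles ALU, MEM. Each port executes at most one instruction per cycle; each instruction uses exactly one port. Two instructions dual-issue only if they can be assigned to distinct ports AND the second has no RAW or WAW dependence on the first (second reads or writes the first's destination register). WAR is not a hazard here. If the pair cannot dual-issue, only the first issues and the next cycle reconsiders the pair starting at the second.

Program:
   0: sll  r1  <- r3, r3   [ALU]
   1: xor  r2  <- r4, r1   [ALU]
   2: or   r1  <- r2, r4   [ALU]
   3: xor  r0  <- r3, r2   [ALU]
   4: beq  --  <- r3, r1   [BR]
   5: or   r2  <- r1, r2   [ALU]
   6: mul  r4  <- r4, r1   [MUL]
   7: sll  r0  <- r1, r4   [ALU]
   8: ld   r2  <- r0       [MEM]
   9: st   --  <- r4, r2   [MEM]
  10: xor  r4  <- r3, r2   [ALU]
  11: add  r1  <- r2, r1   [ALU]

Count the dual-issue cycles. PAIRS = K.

PAIRS = 3

#0 head=0: sll i0 RAW r1
#1 head=1: xor i1 RAW r2
#2 head=2: or/xor i2/i3 pair
#3 head=4: beq/or i4/i5 pair
#4 head=6: mul i6 RAW r4
#5 head=7: sll i7 RAW r0
#6 head=8: ld i8 no-port MEM/MEM
#7 head=9: st/xor i9/i10 pair
#8 head=11: add i11 tail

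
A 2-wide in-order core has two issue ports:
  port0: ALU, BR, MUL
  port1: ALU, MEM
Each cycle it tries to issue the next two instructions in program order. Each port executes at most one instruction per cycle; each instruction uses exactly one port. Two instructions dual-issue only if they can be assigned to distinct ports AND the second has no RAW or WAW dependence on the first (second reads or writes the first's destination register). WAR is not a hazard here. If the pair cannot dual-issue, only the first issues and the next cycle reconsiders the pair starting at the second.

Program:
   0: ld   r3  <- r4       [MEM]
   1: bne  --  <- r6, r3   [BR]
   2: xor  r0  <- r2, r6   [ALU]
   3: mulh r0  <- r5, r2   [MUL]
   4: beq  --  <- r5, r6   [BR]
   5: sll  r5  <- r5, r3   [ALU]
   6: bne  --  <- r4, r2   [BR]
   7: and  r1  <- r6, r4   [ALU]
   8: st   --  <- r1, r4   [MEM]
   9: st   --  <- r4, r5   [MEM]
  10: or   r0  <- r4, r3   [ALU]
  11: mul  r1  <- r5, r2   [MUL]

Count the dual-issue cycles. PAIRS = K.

PAIRS = 4

t=0 i0:ld.MEM ; RAW r3
t=1 i1+i2:bne.BR xor.ALU ; 2-wide
t=2 i3:mulh.MUL ; no-port MUL/BR
t=3 i4+i5:beq.BR sll.ALU ; 2-wide
t=4 i6+i7:bne.BR and.ALU ; 2-wide
t=5 i8:st.MEM ; no-port MEM/MEM
t=6 i9+i10:st.MEM or.ALU ; 2-wide
t=7 i11:mul.MUL ; tail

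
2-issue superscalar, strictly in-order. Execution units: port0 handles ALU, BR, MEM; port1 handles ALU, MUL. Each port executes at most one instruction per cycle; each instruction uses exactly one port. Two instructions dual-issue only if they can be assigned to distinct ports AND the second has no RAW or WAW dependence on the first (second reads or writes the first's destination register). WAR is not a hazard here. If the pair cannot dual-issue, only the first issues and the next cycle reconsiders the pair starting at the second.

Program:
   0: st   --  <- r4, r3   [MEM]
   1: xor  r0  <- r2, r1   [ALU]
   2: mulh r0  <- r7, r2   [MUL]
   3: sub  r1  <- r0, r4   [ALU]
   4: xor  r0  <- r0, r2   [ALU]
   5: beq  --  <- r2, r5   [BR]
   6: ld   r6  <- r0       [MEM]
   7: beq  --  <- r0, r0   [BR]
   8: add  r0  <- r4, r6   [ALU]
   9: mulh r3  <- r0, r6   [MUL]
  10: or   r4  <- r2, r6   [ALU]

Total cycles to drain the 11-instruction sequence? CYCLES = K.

CYCLES = 7

[0] i0&i1  st.MEM+xor.ALU  -- 2-wide
[1] i2  mulh.MUL  -- RAW r0
[2] i3&i4  sub.ALU+xor.ALU  -- 2-wide
[3] i5  beq.BR  -- no-port BR/MEM
[4] i6  ld.MEM  -- no-port MEM/BR
[5] i7&i8  beq.BR+add.ALU  -- 2-wide
[6] i9&i10  mulh.MUL+or.ALU  -- 2-wide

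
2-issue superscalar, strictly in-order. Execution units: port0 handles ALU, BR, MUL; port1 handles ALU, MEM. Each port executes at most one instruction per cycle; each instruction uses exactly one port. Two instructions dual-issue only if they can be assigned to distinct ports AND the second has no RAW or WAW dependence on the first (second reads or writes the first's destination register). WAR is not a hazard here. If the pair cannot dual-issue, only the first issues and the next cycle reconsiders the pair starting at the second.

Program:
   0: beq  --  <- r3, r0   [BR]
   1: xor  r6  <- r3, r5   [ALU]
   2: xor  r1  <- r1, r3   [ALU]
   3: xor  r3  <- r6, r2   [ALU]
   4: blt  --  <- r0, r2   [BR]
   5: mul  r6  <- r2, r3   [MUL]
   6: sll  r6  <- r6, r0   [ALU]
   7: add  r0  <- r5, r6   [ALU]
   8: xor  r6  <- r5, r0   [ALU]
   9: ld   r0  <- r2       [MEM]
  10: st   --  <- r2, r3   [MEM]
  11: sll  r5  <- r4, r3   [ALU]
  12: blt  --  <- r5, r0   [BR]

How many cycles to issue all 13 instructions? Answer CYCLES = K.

CYCLES = 9

c0: i0,i1 beq.BR+xor.ALU  dual
c1: i2,i3 xor.ALU+xor.ALU  dual
c2: i4 blt.BR  no-port BR/MUL
c3: i5 mul.MUL  RAW+WAW r6
c4: i6 sll.ALU  RAW r6
c5: i7 add.ALU  RAW r0
c6: i8,i9 xor.ALU+ld.MEM  dual
c7: i10,i11 st.MEM+sll.ALU  dual
c8: i12 blt.BR  tail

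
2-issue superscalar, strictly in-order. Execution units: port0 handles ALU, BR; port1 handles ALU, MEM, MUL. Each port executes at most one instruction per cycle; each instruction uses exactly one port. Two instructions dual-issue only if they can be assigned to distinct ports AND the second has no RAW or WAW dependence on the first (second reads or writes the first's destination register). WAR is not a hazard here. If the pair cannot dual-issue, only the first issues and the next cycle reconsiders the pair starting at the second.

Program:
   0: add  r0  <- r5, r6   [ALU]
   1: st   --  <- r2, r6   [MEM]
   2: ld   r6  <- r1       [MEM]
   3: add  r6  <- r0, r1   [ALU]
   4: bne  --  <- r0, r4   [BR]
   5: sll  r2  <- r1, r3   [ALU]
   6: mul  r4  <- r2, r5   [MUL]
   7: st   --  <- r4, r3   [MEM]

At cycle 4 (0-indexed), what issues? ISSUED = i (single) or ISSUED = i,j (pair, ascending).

0. add.ALU st.MEM @i0+i1  | 2-wide
1. ld.MEM @i2  | WAW r6
2. add.ALU bne.BR @i3+i4  | 2-wide
3. sll.ALU @i5  | RAW r2
4. mul.MUL @i6  | no-port MUL/MEM
5. st.MEM @i7  | tail

ISSUED = 6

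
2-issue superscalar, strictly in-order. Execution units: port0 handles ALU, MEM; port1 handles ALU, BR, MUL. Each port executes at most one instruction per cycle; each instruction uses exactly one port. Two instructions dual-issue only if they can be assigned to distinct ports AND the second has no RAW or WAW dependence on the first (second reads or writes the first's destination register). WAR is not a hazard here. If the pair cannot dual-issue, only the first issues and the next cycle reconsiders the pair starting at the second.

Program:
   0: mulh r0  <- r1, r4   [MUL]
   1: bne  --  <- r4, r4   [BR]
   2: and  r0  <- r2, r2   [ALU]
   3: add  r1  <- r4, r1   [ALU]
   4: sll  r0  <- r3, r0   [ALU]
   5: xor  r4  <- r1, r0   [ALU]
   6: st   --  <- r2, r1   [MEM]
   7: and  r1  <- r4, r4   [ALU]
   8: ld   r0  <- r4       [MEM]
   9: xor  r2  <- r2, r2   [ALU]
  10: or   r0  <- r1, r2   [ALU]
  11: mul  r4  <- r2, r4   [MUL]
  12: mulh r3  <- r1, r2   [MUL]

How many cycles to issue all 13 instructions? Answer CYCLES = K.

CYCLES = 8

c0: i0 mulh.MUL  no-port MUL/BR
c1: i1&i2 bne.BR;and.ALU  pair
c2: i3&i4 add.ALU;sll.ALU  pair
c3: i5&i6 xor.ALU;st.MEM  pair
c4: i7&i8 and.ALU;ld.MEM  pair
c5: i9 xor.ALU  RAW r2
c6: i10&i11 or.ALU;mul.MUL  pair
c7: i12 mulh.MUL  tail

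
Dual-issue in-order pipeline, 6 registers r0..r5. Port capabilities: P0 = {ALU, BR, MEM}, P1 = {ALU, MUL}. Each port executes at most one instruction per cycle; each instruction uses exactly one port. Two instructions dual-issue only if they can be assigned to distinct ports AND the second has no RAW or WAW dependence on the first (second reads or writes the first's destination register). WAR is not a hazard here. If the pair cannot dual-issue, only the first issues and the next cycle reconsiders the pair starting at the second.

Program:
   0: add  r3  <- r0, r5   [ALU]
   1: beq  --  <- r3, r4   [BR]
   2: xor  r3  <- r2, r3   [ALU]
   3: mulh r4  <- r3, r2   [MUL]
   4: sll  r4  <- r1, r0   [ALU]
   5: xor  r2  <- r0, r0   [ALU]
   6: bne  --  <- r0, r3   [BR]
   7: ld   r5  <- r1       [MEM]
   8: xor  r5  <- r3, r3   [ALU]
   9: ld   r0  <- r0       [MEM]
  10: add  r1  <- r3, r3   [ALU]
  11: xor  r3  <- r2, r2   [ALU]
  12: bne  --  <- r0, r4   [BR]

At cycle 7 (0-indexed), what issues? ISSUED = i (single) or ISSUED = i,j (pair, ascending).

ISSUED = 10,11

[0] i0  add  -- RAW r3
[1] i1&i2  beq;xor  -- pair
[2] i3  mulh  -- WAW r4
[3] i4&i5  sll;xor  -- pair
[4] i6  bne  -- no-port BR/MEM
[5] i7  ld  -- WAW r5
[6] i8&i9  xor;ld  -- pair
[7] i10&i11  add;xor  -- pair
[8] i12  bne  -- tail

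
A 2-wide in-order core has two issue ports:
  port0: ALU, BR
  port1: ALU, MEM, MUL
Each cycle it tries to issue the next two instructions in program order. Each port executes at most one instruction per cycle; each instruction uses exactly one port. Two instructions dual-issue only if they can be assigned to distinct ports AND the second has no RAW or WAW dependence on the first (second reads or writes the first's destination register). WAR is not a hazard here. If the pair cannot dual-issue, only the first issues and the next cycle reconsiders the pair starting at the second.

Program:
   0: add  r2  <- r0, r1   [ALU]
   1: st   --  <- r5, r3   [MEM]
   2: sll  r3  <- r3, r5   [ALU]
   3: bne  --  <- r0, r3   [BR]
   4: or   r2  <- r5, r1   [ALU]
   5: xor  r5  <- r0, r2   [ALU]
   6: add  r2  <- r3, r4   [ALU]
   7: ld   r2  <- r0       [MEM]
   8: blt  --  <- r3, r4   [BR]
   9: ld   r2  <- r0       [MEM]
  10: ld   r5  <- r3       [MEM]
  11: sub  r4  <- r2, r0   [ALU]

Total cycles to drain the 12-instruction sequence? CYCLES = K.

CYCLES = 7

#0 head=0: add.ALU;st.MEM i0,i1 2-wide
#1 head=2: sll.ALU i2 RAW r3
#2 head=3: bne.BR;or.ALU i3,i4 2-wide
#3 head=5: xor.ALU;add.ALU i5,i6 2-wide
#4 head=7: ld.MEM;blt.BR i7,i8 2-wide
#5 head=9: ld.MEM i9 no-port MEM/MEM
#6 head=10: ld.MEM;sub.ALU i10,i11 2-wide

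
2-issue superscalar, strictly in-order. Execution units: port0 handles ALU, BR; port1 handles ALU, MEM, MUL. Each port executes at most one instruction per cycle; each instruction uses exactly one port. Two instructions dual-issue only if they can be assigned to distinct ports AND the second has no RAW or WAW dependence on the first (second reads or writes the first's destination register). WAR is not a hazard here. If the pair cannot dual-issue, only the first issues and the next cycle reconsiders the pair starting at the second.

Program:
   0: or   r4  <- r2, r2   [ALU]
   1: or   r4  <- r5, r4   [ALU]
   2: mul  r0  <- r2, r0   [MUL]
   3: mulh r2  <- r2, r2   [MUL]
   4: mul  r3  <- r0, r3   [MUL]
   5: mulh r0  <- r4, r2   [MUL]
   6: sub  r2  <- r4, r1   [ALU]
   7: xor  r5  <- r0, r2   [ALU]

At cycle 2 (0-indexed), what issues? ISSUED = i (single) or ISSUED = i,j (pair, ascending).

ISSUED = 3

[0] i0  or.ALU  -- RAW+WAW r4
[1] i1,i2  or.ALU mul.MUL  -- 2-wide
[2] i3  mulh.MUL  -- no-port MUL/MUL
[3] i4  mul.MUL  -- no-port MUL/MUL
[4] i5,i6  mulh.MUL sub.ALU  -- 2-wide
[5] i7  xor.ALU  -- tail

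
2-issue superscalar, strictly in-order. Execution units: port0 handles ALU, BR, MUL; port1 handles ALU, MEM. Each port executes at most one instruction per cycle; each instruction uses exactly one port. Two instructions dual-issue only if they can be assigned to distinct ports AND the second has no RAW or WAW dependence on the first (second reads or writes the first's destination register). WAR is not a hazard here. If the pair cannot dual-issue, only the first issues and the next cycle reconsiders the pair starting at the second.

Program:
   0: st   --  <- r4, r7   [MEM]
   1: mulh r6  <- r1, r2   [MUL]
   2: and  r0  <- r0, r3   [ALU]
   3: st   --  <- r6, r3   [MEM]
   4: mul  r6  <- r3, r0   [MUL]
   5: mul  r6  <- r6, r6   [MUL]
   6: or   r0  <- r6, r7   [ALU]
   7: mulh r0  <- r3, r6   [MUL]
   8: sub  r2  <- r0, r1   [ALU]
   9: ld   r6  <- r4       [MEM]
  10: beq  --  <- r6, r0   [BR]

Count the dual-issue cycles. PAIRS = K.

PAIRS = 3

  cy0 -> i0,i1 (st.MEM/mulh.MUL) dual
  cy1 -> i2,i3 (and.ALU/st.MEM) dual
  cy2 -> i4 (mul.MUL) no-port MUL/MUL
  cy3 -> i5 (mul.MUL) RAW r6
  cy4 -> i6 (or.ALU) WAW r0
  cy5 -> i7 (mulh.MUL) RAW r0
  cy6 -> i8,i9 (sub.ALU/ld.MEM) dual
  cy7 -> i10 (beq.BR) tail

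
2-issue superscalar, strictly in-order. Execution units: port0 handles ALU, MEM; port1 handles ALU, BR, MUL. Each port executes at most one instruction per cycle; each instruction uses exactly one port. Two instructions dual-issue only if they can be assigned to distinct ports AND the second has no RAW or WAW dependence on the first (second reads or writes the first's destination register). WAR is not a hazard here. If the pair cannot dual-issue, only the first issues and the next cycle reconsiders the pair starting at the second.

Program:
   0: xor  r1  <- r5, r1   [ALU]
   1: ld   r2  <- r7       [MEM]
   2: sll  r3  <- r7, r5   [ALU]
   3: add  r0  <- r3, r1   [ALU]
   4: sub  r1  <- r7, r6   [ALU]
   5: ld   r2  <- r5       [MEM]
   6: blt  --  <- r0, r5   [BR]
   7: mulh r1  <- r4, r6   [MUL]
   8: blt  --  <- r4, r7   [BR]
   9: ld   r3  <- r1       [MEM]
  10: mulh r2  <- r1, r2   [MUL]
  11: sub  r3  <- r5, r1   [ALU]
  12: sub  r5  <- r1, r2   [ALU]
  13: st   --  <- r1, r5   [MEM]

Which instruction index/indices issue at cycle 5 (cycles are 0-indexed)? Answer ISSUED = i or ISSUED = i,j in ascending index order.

ISSUED = 8,9

c0: i0/i1 xor.ALU;ld.MEM  2-wide
c1: i2 sll.ALU  RAW r3
c2: i3/i4 add.ALU;sub.ALU  2-wide
c3: i5/i6 ld.MEM;blt.BR  2-wide
c4: i7 mulh.MUL  no-port MUL/BR
c5: i8/i9 blt.BR;ld.MEM  2-wide
c6: i10/i11 mulh.MUL;sub.ALU  2-wide
c7: i12 sub.ALU  RAW r5
c8: i13 st.MEM  tail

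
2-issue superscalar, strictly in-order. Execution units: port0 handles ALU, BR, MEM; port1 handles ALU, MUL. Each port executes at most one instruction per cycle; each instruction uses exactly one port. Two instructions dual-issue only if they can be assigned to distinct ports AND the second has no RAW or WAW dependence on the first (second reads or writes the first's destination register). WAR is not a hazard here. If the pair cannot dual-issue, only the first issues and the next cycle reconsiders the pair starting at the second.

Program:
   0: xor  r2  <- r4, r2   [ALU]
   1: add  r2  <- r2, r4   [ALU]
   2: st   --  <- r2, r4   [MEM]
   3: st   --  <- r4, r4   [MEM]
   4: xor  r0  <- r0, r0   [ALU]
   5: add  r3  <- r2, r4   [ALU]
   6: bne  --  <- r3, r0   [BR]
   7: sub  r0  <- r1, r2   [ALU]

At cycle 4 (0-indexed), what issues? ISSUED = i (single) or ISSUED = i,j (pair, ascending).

ISSUED = 5

0. xor @i0  | RAW+WAW r2
1. add @i1  | RAW r2
2. st @i2  | no-port MEM/MEM
3. st xor @i3/i4  | dual
4. add @i5  | RAW r3
5. bne sub @i6/i7  | dual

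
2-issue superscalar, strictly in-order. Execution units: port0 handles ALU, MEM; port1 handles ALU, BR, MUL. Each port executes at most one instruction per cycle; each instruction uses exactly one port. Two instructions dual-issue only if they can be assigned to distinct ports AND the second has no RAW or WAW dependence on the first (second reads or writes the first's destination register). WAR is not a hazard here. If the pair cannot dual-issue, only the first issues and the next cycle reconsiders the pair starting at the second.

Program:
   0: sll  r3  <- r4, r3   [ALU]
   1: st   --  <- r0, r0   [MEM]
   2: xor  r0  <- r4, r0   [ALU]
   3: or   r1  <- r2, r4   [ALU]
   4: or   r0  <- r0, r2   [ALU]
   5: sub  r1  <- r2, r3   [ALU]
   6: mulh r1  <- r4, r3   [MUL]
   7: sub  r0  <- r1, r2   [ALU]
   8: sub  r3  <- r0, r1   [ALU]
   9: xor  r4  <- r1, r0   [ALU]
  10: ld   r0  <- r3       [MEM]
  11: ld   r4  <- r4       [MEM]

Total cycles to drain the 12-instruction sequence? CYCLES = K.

CYCLES = 8

[0] i0&i1  sll;st  -- dual
[1] i2&i3  xor;or  -- dual
[2] i4&i5  or;sub  -- dual
[3] i6  mulh  -- RAW r1
[4] i7  sub  -- RAW r0
[5] i8&i9  sub;xor  -- dual
[6] i10  ld  -- no-port MEM/MEM
[7] i11  ld  -- tail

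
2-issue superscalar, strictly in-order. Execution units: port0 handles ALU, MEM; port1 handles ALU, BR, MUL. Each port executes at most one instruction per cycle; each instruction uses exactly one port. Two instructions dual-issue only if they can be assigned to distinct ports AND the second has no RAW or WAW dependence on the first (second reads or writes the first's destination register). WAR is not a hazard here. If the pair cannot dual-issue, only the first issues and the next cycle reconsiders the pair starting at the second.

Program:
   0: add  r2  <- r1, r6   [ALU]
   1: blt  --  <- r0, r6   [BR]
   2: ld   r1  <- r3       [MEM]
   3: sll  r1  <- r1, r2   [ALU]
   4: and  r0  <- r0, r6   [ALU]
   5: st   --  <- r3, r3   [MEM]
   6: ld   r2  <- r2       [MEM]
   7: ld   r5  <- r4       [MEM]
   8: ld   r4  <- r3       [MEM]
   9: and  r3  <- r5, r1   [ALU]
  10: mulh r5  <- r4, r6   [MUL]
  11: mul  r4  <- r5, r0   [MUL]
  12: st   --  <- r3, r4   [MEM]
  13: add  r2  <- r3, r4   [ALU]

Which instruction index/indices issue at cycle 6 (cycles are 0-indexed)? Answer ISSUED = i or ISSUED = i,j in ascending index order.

ISSUED = 8,9

[0] i0/i1  add.ALU+blt.BR  -- 2-wide
[1] i2  ld.MEM  -- RAW+WAW r1
[2] i3/i4  sll.ALU+and.ALU  -- 2-wide
[3] i5  st.MEM  -- no-port MEM/MEM
[4] i6  ld.MEM  -- no-port MEM/MEM
[5] i7  ld.MEM  -- no-port MEM/MEM
[6] i8/i9  ld.MEM+and.ALU  -- 2-wide
[7] i10  mulh.MUL  -- no-port MUL/MUL
[8] i11  mul.MUL  -- RAW r4
[9] i12/i13  st.MEM+add.ALU  -- 2-wide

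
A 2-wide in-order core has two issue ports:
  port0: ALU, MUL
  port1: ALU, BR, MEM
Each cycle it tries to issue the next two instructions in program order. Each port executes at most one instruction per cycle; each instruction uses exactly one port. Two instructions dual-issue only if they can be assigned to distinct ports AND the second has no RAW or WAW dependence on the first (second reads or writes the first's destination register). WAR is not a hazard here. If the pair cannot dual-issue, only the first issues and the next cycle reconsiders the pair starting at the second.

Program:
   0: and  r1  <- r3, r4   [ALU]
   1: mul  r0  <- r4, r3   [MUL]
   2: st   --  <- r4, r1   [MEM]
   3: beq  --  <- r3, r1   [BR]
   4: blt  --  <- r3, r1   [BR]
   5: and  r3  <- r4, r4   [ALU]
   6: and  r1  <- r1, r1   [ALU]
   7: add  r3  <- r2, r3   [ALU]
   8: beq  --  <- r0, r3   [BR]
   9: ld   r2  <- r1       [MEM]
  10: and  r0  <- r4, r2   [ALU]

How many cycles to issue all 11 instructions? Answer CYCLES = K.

  cy0 -> i0&i1 (and mul) pair
  cy1 -> i2 (st) no-port MEM/BR
  cy2 -> i3 (beq) no-port BR/BR
  cy3 -> i4&i5 (blt and) pair
  cy4 -> i6&i7 (and add) pair
  cy5 -> i8 (beq) no-port BR/MEM
  cy6 -> i9 (ld) RAW r2
  cy7 -> i10 (and) tail

CYCLES = 8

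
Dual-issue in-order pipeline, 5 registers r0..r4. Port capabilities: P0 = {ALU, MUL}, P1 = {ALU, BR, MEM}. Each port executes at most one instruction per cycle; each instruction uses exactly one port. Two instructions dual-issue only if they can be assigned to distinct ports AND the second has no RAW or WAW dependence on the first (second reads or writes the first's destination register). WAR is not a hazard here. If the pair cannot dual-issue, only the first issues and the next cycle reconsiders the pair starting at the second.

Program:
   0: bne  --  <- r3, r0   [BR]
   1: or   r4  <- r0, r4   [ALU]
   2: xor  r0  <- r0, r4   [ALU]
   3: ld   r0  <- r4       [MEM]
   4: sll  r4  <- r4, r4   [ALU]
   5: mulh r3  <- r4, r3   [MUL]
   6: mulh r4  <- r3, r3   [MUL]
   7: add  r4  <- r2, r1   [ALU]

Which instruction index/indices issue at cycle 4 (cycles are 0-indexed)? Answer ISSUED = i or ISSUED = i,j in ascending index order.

  cy0 -> i0&i1 (bne or) 2-wide
  cy1 -> i2 (xor) WAW r0
  cy2 -> i3&i4 (ld sll) 2-wide
  cy3 -> i5 (mulh) no-port MUL/MUL
  cy4 -> i6 (mulh) WAW r4
  cy5 -> i7 (add) tail

ISSUED = 6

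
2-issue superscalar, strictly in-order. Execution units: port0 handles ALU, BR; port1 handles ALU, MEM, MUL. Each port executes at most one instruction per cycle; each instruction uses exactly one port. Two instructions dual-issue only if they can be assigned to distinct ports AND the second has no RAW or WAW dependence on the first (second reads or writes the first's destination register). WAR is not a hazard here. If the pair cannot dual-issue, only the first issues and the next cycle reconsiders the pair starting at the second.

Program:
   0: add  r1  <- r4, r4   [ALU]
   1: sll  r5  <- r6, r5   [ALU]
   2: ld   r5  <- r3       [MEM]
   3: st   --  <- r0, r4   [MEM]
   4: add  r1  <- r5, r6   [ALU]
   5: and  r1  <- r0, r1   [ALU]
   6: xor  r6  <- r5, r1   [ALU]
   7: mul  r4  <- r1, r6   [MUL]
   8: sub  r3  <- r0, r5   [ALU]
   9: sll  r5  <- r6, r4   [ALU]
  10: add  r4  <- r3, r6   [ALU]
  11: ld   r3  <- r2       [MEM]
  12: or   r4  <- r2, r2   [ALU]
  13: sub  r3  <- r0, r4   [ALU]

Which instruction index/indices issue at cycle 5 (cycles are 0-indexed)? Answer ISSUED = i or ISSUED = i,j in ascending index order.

  cy0 -> i0,i1 (add sll) 2-wide
  cy1 -> i2 (ld) no-port MEM/MEM
  cy2 -> i3,i4 (st add) 2-wide
  cy3 -> i5 (and) RAW r1
  cy4 -> i6 (xor) RAW r6
  cy5 -> i7,i8 (mul sub) 2-wide
  cy6 -> i9,i10 (sll add) 2-wide
  cy7 -> i11,i12 (ld or) 2-wide
  cy8 -> i13 (sub) tail

ISSUED = 7,8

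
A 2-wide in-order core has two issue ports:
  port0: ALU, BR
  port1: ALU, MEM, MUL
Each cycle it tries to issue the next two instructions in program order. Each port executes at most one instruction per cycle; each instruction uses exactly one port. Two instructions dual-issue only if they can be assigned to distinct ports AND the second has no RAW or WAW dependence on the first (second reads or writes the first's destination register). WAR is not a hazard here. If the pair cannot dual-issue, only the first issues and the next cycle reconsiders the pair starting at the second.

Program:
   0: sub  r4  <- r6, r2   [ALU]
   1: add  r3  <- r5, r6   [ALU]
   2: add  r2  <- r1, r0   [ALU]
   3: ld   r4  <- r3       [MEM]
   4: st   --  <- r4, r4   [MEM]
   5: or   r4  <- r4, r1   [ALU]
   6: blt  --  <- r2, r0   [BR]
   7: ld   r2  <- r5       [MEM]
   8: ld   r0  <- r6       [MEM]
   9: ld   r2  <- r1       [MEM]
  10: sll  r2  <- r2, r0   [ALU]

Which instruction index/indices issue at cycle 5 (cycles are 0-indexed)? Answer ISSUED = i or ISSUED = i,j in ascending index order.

  cy0 -> i0+i1 (sub;add) pair
  cy1 -> i2+i3 (add;ld) pair
  cy2 -> i4+i5 (st;or) pair
  cy3 -> i6+i7 (blt;ld) pair
  cy4 -> i8 (ld) no-port MEM/MEM
  cy5 -> i9 (ld) RAW+WAW r2
  cy6 -> i10 (sll) tail

ISSUED = 9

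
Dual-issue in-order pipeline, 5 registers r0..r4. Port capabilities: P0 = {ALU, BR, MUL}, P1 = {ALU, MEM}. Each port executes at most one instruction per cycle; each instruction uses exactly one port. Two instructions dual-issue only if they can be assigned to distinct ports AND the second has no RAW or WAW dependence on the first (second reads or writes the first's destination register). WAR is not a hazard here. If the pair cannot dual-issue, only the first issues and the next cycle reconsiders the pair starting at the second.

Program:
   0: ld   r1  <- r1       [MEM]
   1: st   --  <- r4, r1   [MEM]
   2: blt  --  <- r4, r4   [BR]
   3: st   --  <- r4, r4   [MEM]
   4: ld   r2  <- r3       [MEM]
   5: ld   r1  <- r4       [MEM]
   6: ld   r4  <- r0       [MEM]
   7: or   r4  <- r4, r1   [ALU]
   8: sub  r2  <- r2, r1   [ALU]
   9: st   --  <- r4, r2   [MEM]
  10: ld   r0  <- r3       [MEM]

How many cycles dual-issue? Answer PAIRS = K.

PAIRS = 2

0. ld.MEM @i0  | no-port MEM/MEM
1. st.MEM/blt.BR @i1,i2  | dual
2. st.MEM @i3  | no-port MEM/MEM
3. ld.MEM @i4  | no-port MEM/MEM
4. ld.MEM @i5  | no-port MEM/MEM
5. ld.MEM @i6  | RAW+WAW r4
6. or.ALU/sub.ALU @i7,i8  | dual
7. st.MEM @i9  | no-port MEM/MEM
8. ld.MEM @i10  | tail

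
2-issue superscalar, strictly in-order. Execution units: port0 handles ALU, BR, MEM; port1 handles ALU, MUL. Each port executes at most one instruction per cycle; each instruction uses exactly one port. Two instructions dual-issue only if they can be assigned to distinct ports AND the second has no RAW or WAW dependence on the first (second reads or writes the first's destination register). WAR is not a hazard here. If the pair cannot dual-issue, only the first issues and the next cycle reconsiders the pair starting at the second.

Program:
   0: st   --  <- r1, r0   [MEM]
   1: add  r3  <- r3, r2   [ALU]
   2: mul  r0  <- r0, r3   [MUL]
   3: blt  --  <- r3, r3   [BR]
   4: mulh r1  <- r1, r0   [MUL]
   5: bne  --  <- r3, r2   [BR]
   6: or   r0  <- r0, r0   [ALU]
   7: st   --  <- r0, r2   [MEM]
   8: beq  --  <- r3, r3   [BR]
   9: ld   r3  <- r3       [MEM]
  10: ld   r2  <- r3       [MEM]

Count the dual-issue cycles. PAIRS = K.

#0 head=0: st+add i0,i1 pair
#1 head=2: mul+blt i2,i3 pair
#2 head=4: mulh+bne i4,i5 pair
#3 head=6: or i6 RAW r0
#4 head=7: st i7 no-port MEM/BR
#5 head=8: beq i8 no-port BR/MEM
#6 head=9: ld i9 no-port MEM/MEM
#7 head=10: ld i10 tail

PAIRS = 3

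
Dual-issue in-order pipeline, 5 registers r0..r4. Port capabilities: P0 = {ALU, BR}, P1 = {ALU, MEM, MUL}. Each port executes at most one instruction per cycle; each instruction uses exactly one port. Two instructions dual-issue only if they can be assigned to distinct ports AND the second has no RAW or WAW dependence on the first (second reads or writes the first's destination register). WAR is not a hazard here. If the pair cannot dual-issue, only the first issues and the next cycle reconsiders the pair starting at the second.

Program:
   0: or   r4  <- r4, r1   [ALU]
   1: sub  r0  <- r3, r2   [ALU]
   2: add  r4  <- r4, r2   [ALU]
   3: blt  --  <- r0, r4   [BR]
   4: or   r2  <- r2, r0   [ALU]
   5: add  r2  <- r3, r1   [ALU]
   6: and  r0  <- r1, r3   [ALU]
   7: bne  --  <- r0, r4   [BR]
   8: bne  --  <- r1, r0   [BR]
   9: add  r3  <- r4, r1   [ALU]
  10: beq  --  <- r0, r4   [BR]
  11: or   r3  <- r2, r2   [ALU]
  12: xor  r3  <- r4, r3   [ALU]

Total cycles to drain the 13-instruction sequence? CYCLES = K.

0. or sub @i0,i1  | pair
1. add @i2  | RAW r4
2. blt or @i3,i4  | pair
3. add and @i5,i6  | pair
4. bne @i7  | no-port BR/BR
5. bne add @i8,i9  | pair
6. beq or @i10,i11  | pair
7. xor @i12  | tail

CYCLES = 8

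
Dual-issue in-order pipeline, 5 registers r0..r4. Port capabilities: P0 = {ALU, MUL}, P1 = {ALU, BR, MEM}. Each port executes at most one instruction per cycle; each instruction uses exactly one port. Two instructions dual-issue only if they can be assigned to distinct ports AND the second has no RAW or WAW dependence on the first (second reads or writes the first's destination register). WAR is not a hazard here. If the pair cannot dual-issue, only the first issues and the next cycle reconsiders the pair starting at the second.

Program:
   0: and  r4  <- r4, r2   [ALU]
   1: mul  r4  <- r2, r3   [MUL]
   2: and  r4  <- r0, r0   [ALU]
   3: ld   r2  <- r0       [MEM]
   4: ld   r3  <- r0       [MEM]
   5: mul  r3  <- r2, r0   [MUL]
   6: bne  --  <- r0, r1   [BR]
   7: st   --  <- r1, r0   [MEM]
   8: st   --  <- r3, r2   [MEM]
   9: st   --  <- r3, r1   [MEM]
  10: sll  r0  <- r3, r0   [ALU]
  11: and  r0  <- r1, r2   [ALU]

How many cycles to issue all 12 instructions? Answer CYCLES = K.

CYCLES = 9

  cy0 -> i0 (and) WAW r4
  cy1 -> i1 (mul) WAW r4
  cy2 -> i2,i3 (and;ld) dual
  cy3 -> i4 (ld) WAW r3
  cy4 -> i5,i6 (mul;bne) dual
  cy5 -> i7 (st) no-port MEM/MEM
  cy6 -> i8 (st) no-port MEM/MEM
  cy7 -> i9,i10 (st;sll) dual
  cy8 -> i11 (and) tail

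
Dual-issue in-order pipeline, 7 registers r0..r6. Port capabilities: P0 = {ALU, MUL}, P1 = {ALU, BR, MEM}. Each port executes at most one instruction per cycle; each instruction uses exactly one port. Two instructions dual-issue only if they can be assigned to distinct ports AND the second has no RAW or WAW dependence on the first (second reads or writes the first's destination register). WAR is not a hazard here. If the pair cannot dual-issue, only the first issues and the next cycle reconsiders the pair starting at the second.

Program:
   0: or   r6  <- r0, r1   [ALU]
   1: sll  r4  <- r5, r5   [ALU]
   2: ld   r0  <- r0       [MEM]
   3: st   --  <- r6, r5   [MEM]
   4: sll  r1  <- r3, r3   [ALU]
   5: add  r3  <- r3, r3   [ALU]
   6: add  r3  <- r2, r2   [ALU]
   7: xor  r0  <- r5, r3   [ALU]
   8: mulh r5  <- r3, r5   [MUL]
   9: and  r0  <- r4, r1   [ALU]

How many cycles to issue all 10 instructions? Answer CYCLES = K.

CYCLES = 7

t=0 i0&i1:or/sll ; 2-wide
t=1 i2:ld ; no-port MEM/MEM
t=2 i3&i4:st/sll ; 2-wide
t=3 i5:add ; WAW r3
t=4 i6:add ; RAW r3
t=5 i7&i8:xor/mulh ; 2-wide
t=6 i9:and ; tail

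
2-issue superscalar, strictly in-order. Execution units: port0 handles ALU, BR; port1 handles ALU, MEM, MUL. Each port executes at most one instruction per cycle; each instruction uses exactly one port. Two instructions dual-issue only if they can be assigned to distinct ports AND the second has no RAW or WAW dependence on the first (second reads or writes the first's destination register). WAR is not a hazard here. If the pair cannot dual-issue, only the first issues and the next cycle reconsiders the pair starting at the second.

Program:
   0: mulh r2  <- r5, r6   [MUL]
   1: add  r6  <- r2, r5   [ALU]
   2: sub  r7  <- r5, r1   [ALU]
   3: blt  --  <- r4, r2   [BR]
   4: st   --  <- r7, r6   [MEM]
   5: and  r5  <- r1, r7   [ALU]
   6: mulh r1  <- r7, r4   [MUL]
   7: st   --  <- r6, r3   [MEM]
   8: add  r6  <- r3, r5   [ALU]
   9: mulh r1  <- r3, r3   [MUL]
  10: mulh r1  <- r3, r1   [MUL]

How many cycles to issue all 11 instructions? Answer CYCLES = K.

CYCLES = 7

  cy0 -> i0 (mulh) RAW r2
  cy1 -> i1/i2 (add sub) dual
  cy2 -> i3/i4 (blt st) dual
  cy3 -> i5/i6 (and mulh) dual
  cy4 -> i7/i8 (st add) dual
  cy5 -> i9 (mulh) no-port MUL/MUL
  cy6 -> i10 (mulh) tail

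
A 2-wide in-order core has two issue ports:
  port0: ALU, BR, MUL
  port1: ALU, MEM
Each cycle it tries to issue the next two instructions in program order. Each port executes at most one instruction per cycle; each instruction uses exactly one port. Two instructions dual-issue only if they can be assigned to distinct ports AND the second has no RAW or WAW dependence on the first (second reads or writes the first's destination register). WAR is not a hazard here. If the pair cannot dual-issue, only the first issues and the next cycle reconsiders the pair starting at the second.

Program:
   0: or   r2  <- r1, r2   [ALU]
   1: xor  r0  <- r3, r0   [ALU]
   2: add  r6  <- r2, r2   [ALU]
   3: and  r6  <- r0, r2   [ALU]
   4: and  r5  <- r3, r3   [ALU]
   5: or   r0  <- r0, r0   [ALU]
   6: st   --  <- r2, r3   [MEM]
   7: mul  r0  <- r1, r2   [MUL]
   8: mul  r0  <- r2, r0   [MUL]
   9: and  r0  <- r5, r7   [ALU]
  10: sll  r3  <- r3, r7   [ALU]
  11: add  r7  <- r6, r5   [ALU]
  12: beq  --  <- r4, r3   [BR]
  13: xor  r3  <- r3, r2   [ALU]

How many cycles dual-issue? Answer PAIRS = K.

PAIRS = 5

t=0 i0&i1:or xor ; dual
t=1 i2:add ; WAW r6
t=2 i3&i4:and and ; dual
t=3 i5&i6:or st ; dual
t=4 i7:mul ; no-port MUL/MUL
t=5 i8:mul ; WAW r0
t=6 i9&i10:and sll ; dual
t=7 i11&i12:add beq ; dual
t=8 i13:xor ; tail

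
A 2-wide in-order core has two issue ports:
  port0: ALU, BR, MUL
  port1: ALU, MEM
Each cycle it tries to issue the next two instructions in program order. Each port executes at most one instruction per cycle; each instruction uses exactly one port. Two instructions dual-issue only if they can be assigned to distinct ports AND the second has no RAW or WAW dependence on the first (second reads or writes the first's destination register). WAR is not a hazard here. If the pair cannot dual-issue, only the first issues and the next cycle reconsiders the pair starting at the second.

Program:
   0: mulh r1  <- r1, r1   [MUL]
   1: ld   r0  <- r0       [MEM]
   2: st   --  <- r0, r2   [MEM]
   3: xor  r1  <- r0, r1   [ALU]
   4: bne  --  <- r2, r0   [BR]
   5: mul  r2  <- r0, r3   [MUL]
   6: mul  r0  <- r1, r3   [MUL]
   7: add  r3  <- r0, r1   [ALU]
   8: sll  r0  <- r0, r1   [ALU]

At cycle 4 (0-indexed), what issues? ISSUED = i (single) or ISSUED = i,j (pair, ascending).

#0 head=0: mulh ld i0/i1 dual
#1 head=2: st xor i2/i3 dual
#2 head=4: bne i4 no-port BR/MUL
#3 head=5: mul i5 no-port MUL/MUL
#4 head=6: mul i6 RAW r0
#5 head=7: add sll i7/i8 dual

ISSUED = 6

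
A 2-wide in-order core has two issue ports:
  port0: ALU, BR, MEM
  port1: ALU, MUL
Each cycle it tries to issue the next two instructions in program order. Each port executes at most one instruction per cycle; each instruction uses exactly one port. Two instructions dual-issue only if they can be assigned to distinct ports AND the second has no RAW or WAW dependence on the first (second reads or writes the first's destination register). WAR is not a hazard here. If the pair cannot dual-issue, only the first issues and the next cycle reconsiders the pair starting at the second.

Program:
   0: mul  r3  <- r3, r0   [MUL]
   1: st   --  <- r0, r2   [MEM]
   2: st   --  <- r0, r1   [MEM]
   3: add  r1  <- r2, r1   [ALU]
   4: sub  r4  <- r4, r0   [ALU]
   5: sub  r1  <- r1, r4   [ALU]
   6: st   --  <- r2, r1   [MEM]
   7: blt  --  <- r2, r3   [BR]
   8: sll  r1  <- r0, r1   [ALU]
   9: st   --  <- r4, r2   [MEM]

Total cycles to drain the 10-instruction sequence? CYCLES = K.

0. mul/st @i0,i1  | dual
1. st/add @i2,i3  | dual
2. sub @i4  | RAW r4
3. sub @i5  | RAW r1
4. st @i6  | no-port MEM/BR
5. blt/sll @i7,i8  | dual
6. st @i9  | tail

CYCLES = 7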